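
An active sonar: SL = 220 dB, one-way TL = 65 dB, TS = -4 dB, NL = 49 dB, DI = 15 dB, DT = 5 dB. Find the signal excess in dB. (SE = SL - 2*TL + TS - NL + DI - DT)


SE = SL - 2*TL + TS - NL + DI - DT = 220 - 2*65 + (-4) - 49 + 15 - 5 = 47

47 dB


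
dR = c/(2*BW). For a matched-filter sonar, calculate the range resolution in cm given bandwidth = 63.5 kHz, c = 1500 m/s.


dR = c/(2*BW) = 1500 / (2 * 63.5e3) = 0.0118 m = 1.18 cm

1.18 cm


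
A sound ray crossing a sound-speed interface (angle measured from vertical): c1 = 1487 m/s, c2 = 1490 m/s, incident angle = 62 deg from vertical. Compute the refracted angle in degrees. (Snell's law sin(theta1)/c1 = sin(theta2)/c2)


sin(theta2) = (c2/c1)*sin(theta1) = (1490/1487)*sin(62 deg) = 0.88473
theta2 = arcsin(0.88473) = 62.22

62.22 deg


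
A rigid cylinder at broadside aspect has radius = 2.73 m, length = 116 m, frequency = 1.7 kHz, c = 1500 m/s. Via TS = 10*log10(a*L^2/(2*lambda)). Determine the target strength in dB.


lambda = 1500/1700 = 0.88235 m
TS = 10*log10(2.73*116^2/(2*0.88235)) = 43.18

43.18 dB


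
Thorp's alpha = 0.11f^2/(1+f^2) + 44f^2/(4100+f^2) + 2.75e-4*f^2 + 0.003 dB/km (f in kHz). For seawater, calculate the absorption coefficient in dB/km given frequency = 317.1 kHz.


f^2 = 100552.41
alpha = 0.11*100552.41/(1+100552.41) + 44*100552.41/(4100+100552.41) + 2.75e-4*100552.41 + 0.003 = 70.041

70.041 dB/km


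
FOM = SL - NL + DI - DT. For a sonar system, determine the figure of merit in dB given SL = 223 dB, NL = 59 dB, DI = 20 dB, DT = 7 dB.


FOM = SL - NL + DI - DT = 223 - 59 + 20 - 7 = 177

177 dB


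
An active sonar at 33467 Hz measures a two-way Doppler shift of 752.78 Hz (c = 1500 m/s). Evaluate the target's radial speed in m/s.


From fd = 2*f*v/c, v = c*fd/(2*f) = 1500 * 752.78 / (2*33467) = 16.87

16.87 m/s


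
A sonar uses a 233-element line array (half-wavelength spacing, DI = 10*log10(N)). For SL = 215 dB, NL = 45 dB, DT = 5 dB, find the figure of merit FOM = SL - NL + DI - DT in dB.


Step 1: DI = 10*log10(233) = 23.67 dB
Step 2: FOM = SL - NL + DI - DT = 215 - 45 + 23.67 - 5 = 188.67

188.67 dB


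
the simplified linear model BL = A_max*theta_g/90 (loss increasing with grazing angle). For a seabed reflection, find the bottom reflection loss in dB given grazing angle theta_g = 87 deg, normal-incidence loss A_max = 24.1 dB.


BL = A_max * theta_g / 90 = 24.1 * 87 / 90 = 23.3

23.3 dB


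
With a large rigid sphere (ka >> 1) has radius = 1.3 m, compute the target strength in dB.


TS = 10*log10(1.3^2 / 4) = 10*log10(0.4225) = -3.74

-3.74 dB


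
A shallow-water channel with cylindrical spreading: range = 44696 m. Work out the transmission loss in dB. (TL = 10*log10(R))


TL = 10*log10(44696) = 46.5

46.5 dB


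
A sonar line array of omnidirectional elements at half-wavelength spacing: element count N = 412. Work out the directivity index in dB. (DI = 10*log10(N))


26.15 dB


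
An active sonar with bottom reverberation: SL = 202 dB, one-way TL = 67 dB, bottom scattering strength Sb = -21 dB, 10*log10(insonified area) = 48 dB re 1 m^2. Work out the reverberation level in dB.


RL = SL - 2*TL + Sb + 10*log10(A) = 202 - 2*67 + (-21) + 48 = 95

95 dB


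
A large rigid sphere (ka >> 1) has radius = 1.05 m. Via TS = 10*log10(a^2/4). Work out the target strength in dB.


-5.6 dB


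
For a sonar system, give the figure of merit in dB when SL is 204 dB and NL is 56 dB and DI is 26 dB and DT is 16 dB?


FOM = SL - NL + DI - DT = 204 - 56 + 26 - 16 = 158

158 dB


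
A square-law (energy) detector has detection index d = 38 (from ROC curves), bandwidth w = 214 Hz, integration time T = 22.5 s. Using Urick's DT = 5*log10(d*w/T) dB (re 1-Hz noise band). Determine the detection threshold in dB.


DT = 5*log10(d*w/T) = 5*log10(38 * 214 / 22.5) = 5*log10(361.42) = 12.79

12.79 dB


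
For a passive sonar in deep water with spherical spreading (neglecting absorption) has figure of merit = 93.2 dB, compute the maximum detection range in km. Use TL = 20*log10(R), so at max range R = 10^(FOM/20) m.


At max range FOM = TL, so 20*log10(R) = 93.2
R = 10^(93.2/20) = 45708.82 m = 45.71 km

45.71 km


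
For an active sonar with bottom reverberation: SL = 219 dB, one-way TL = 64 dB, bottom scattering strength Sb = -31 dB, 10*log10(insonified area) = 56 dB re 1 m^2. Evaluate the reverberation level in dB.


RL = SL - 2*TL + Sb + 10*log10(A) = 219 - 2*64 + (-31) + 56 = 116

116 dB


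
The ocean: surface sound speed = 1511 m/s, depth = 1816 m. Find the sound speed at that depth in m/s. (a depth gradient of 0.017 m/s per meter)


c = 1511 + 0.017 * 1816 = 1541.872

1541.872 m/s


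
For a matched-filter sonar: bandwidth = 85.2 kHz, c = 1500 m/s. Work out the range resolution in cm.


0.88 cm


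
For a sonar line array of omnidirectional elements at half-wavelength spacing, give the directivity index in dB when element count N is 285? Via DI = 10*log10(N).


DI = 10*log10(285) = 24.55

24.55 dB


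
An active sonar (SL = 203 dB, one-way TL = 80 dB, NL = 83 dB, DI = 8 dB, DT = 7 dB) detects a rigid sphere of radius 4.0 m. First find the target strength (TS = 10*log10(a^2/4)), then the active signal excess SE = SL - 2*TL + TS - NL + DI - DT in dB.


Step 1: TS = 10*log10(4.0^2/4) = 6.02 dB
Step 2: SE = SL - 2*TL + TS - NL + DI - DT = 203 - 2*80 + (6.02) - 83 + 8 - 7 = -32.98

-32.98 dB


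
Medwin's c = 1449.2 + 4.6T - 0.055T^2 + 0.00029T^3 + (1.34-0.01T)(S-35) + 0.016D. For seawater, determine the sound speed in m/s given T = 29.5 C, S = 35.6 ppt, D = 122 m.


c = 1449.2 + 4.6*29.5 - 0.055*29.5^2 + 0.00029*29.5^3 + (1.34 - 0.01*29.5)*(35.6 - 35) + 0.016*122 = 1547.06

1547.06 m/s


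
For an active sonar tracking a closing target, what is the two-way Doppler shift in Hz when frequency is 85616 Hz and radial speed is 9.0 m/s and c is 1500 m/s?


fd = 2*f*v/c = 2 * 85616 * 9.0 / 1500 = 1027.39

1027.39 Hz


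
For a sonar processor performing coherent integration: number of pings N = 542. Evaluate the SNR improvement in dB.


Gain = 10*log10(542) = 27.34

27.34 dB


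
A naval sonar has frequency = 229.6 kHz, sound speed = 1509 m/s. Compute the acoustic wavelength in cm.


0.66 cm


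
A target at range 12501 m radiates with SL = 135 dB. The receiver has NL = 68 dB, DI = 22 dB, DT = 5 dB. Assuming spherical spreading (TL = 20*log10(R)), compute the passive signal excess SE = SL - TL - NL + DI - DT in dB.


Step 1: TL = 20*log10(12501) = 81.94 dB
Step 2: SE = 135 - 81.94 - 68 + 22 - 5 = 2.06

2.06 dB


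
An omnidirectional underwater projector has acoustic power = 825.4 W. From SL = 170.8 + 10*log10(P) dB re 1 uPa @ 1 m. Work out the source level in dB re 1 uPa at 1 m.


199.97 dB


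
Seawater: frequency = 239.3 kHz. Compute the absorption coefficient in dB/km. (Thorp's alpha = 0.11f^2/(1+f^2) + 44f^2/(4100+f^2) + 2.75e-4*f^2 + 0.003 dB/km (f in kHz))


56.921 dB/km


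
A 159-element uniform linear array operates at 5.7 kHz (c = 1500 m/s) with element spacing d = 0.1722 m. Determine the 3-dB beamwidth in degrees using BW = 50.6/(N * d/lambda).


Step 1: lambda = 1500/5700 = 0.26316 m
Step 2: d/lambda = 0.1722/0.26316 = 0.6544
Step 3: BW = 50.6/(N * d/lambda) = 50.6/(159 * 0.6544) = 0.49

0.49 deg


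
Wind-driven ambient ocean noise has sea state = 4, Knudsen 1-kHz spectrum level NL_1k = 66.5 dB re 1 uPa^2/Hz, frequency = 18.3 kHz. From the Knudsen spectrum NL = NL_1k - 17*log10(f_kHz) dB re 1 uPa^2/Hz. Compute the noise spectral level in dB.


NL = NL_1k - 17*log10(f_kHz) = 66.5 - 17*log10(18.3) = 66.5 - (21.46) = 45.04

45.04 dB


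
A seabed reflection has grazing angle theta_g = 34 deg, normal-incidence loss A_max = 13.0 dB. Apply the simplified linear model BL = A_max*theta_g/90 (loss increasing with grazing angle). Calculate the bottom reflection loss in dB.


BL = A_max * theta_g / 90 = 13.0 * 34 / 90 = 4.91

4.91 dB


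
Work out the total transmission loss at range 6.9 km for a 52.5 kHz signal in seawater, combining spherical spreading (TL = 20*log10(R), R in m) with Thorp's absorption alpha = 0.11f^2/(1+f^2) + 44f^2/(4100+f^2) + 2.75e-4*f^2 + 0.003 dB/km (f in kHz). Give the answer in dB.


Step 1 (Thorp): alpha = 0.11*2756.25/(1+2756.25) + 44*2756.25/(4100+2756.25) + 2.75e-4*2756.25 + 0.003 = 18.5592 dB/km
Step 2: TL_spread = 20*log10(6900) = 76.78 dB
Step 3: TL_abs = alpha*R = 18.5592 * 6.9 = 128.06 dB
Step 4: TL_total = 76.78 + 128.06 = 204.84

204.84 dB


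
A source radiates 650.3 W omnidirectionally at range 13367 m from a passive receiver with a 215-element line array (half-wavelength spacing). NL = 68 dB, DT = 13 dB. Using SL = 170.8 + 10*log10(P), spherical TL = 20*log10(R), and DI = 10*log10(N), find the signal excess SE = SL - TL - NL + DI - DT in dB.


Step 1: SL = 170.8 + 10*log10(650.3) = 198.93 dB
Step 2: TL = 20*log10(13367) = 82.52 dB
Step 3: DI = 10*log10(215) = 23.32 dB
Step 4: SE = SL - TL - NL + DI - DT = 198.93 - 82.52 - 68 + 23.32 - 13 = 58.73

58.73 dB


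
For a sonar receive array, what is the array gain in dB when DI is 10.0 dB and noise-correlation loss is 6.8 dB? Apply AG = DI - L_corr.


3.2 dB


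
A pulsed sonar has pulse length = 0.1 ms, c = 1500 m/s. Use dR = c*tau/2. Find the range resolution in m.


0.075 m


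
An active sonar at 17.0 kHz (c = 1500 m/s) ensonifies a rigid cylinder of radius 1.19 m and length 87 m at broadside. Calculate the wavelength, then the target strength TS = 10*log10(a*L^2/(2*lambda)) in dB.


Step 1: lambda = c/f = 1500/17000 = 0.08824 m
Step 2: TS = 10*log10(a*L^2/(2*lambda)) = 10*log10(1.19*87^2/(2*0.08824)) = 47.08

47.08 dB


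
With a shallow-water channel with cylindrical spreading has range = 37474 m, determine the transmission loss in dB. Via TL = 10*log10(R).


TL = 10*log10(37474) = 45.74

45.74 dB


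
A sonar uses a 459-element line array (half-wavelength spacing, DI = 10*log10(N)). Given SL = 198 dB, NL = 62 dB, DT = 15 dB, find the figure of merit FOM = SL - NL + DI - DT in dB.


147.62 dB


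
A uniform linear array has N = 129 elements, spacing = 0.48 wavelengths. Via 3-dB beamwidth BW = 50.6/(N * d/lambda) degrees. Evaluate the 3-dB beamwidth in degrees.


BW = 50.6 / (129 * 0.48) = 50.6 / 61.92 = 0.82

0.82 deg


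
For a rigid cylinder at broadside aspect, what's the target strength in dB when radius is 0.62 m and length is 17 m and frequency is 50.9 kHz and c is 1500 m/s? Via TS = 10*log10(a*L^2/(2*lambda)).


lambda = 1500/50900 = 0.02947 m
TS = 10*log10(0.62*17^2/(2*0.02947)) = 34.83

34.83 dB


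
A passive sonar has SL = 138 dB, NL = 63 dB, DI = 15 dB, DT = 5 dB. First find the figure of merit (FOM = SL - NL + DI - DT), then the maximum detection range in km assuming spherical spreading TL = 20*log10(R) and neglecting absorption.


Step 1: FOM = SL - NL + DI - DT = 138 - 63 + 15 - 5 = 85 dB
Step 2: at max range FOM = TL = 20*log10(R), so R = 10^(85/20) = 17782.79 m = 17.78 km

17.78 km


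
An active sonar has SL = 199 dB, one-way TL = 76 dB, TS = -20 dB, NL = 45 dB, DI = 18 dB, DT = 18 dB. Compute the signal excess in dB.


SE = SL - 2*TL + TS - NL + DI - DT = 199 - 2*76 + (-20) - 45 + 18 - 18 = -18

-18 dB


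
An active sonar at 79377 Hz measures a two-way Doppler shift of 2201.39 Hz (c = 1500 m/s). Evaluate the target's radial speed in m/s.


From fd = 2*f*v/c, v = c*fd/(2*f) = 1500 * 2201.39 / (2*79377) = 20.8

20.8 m/s


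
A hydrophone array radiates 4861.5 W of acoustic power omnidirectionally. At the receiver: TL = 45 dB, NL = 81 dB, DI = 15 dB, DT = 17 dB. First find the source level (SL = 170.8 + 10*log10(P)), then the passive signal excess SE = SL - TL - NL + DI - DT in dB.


Step 1: SL = 170.8 + 10*log10(4861.5) = 207.67 dB
Step 2: SE = SL - TL - NL + DI - DT = 207.67 - 45 - 81 + 15 - 17 = 79.67

79.67 dB


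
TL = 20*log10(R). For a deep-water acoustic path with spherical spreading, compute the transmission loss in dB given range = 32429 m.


TL = 20*log10(32429) = 90.22

90.22 dB


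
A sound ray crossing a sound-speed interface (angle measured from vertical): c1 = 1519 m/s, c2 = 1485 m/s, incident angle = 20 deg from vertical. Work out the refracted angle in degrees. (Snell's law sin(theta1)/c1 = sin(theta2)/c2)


sin(theta2) = (c2/c1)*sin(theta1) = (1485/1519)*sin(20 deg) = 0.33436
theta2 = arcsin(0.33436) = 19.53

19.53 deg


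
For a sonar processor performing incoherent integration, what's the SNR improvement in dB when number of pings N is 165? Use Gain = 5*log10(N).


Gain = 5*log10(165) = 11.09

11.09 dB


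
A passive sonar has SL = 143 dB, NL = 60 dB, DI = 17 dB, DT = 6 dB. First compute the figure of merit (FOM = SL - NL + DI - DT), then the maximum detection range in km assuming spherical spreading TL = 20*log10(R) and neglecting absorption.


Step 1: FOM = SL - NL + DI - DT = 143 - 60 + 17 - 6 = 94 dB
Step 2: at max range FOM = TL = 20*log10(R), so R = 10^(94/20) = 50118.72 m = 50.12 km

50.12 km


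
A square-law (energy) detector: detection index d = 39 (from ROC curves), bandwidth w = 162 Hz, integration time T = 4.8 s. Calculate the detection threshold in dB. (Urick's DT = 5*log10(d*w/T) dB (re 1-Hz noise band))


DT = 5*log10(d*w/T) = 5*log10(39 * 162 / 4.8) = 5*log10(1316.25) = 15.6

15.6 dB


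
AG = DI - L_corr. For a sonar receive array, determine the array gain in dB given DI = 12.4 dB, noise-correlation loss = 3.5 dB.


AG = DI - L_corr = 12.4 - 3.5 = 8.9

8.9 dB


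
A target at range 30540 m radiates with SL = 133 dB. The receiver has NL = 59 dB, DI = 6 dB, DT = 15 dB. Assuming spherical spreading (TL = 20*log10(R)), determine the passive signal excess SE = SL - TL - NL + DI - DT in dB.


-24.7 dB


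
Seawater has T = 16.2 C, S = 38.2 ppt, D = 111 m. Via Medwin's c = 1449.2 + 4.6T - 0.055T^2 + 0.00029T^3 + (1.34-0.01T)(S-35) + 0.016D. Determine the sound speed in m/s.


c = 1449.2 + 4.6*16.2 - 0.055*16.2^2 + 0.00029*16.2^3 + (1.34 - 0.01*16.2)*(38.2 - 35) + 0.016*111 = 1516.06

1516.06 m/s


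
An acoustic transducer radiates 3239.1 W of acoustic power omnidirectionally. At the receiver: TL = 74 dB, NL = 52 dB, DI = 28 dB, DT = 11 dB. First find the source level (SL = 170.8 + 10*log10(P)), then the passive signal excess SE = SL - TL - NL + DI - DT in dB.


Step 1: SL = 170.8 + 10*log10(3239.1) = 205.9 dB
Step 2: SE = SL - TL - NL + DI - DT = 205.9 - 74 - 52 + 28 - 11 = 96.9

96.9 dB


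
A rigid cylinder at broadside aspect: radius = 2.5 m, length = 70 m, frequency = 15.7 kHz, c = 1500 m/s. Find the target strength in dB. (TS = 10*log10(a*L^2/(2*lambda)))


lambda = 1500/15700 = 0.09554 m
TS = 10*log10(2.5*70^2/(2*0.09554)) = 48.07

48.07 dB


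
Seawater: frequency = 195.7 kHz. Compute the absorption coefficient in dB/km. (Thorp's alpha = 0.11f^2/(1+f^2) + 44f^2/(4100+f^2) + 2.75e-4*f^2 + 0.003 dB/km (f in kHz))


50.39 dB/km


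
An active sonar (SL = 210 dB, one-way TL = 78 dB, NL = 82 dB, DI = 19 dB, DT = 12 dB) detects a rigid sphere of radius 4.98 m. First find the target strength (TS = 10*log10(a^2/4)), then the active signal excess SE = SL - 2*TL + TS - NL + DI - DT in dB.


Step 1: TS = 10*log10(4.98^2/4) = 7.92 dB
Step 2: SE = SL - 2*TL + TS - NL + DI - DT = 210 - 2*78 + (7.92) - 82 + 19 - 12 = -13.08

-13.08 dB


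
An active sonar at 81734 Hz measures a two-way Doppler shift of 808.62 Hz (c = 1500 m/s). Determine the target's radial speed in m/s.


7.42 m/s


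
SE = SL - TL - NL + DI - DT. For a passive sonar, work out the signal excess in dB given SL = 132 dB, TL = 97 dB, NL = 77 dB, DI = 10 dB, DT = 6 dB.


-38 dB


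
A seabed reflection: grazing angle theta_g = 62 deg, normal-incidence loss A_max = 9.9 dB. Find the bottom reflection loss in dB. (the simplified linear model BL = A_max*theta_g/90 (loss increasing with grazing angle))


BL = A_max * theta_g / 90 = 9.9 * 62 / 90 = 6.82

6.82 dB


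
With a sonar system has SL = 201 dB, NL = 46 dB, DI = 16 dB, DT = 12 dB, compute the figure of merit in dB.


FOM = SL - NL + DI - DT = 201 - 46 + 16 - 12 = 159

159 dB


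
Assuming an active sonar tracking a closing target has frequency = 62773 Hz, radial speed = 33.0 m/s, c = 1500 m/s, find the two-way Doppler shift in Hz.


fd = 2*f*v/c = 2 * 62773 * 33.0 / 1500 = 2762.01

2762.01 Hz


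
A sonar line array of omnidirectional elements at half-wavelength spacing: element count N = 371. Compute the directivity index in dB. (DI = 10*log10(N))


DI = 10*log10(371) = 25.69

25.69 dB


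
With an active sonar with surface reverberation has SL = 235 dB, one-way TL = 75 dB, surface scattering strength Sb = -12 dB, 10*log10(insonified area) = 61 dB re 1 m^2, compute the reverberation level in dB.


134 dB


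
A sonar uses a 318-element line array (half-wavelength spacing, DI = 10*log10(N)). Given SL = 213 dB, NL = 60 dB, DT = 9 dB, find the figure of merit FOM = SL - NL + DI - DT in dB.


Step 1: DI = 10*log10(318) = 25.02 dB
Step 2: FOM = SL - NL + DI - DT = 213 - 60 + 25.02 - 9 = 169.02

169.02 dB


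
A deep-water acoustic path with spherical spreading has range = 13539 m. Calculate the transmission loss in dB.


TL = 20*log10(13539) = 82.63

82.63 dB


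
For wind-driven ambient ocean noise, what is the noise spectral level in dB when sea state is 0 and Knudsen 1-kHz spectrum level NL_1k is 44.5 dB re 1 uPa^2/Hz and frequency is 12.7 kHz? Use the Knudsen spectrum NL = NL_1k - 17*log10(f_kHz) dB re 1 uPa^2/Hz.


25.74 dB


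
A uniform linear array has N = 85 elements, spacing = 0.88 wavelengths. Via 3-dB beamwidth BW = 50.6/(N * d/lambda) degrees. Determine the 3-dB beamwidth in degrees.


BW = 50.6 / (85 * 0.88) = 50.6 / 74.8 = 0.68

0.68 deg


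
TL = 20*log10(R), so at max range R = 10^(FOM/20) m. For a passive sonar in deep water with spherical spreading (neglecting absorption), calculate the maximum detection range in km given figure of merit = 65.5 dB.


At max range FOM = TL, so 20*log10(R) = 65.5
R = 10^(65.5/20) = 1883.65 m = 1.88 km

1.88 km


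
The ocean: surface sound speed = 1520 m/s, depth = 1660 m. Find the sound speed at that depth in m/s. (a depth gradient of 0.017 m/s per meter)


c = 1520 + 0.017 * 1660 = 1548.22

1548.22 m/s


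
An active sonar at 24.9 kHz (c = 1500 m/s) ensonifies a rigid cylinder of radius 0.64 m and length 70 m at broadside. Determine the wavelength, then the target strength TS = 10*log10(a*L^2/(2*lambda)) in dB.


Step 1: lambda = c/f = 1500/24900 = 0.06024 m
Step 2: TS = 10*log10(a*L^2/(2*lambda)) = 10*log10(0.64*70^2/(2*0.06024)) = 44.15

44.15 dB


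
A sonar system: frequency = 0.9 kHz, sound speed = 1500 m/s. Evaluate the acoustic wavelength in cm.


166.67 cm


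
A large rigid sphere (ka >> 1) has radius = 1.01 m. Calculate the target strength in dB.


-5.93 dB


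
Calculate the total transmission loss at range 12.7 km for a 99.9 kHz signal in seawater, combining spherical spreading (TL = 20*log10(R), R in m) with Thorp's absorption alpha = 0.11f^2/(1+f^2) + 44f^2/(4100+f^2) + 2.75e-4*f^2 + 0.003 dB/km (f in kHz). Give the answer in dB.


Step 1 (Thorp): alpha = 0.11*9980.01/(1+9980.01) + 44*9980.01/(4100+9980.01) + 2.75e-4*9980.01 + 0.003 = 34.045 dB/km
Step 2: TL_spread = 20*log10(12700) = 82.08 dB
Step 3: TL_abs = alpha*R = 34.045 * 12.7 = 432.37 dB
Step 4: TL_total = 82.08 + 432.37 = 514.45

514.45 dB


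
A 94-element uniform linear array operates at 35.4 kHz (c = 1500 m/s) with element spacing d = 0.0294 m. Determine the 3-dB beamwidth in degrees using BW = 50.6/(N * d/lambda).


Step 1: lambda = 1500/35400 = 0.04237 m
Step 2: d/lambda = 0.0294/0.04237 = 0.6939
Step 3: BW = 50.6/(N * d/lambda) = 50.6/(94 * 0.6939) = 0.78

0.78 deg


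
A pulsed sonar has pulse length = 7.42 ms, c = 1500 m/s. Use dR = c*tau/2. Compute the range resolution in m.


5.565 m


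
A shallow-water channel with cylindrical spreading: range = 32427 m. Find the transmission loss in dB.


TL = 10*log10(32427) = 45.11

45.11 dB


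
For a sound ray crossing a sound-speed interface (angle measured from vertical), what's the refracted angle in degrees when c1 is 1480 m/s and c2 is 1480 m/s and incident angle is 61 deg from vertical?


61.0 deg


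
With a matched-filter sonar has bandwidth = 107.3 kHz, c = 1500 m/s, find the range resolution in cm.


0.7 cm


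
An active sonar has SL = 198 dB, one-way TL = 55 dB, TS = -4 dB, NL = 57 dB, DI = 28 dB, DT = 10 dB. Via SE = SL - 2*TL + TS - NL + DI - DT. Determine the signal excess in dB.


45 dB


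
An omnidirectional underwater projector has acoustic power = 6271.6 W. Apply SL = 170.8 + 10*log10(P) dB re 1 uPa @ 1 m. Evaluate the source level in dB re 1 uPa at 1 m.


SL = 170.8 + 10*log10(6271.6) = 170.8 + 37.97 = 208.77

208.77 dB


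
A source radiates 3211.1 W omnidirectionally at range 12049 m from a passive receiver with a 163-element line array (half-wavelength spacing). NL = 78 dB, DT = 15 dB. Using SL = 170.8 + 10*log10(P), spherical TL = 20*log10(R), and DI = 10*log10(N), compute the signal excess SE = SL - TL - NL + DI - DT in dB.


Step 1: SL = 170.8 + 10*log10(3211.1) = 205.87 dB
Step 2: TL = 20*log10(12049) = 81.62 dB
Step 3: DI = 10*log10(163) = 22.12 dB
Step 4: SE = SL - TL - NL + DI - DT = 205.87 - 81.62 - 78 + 22.12 - 15 = 53.37

53.37 dB


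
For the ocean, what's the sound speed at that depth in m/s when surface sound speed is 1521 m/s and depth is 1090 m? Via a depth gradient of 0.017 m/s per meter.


1539.53 m/s


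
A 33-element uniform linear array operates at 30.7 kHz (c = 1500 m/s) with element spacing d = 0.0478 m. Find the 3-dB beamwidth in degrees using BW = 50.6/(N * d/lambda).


Step 1: lambda = 1500/30700 = 0.04886 m
Step 2: d/lambda = 0.0478/0.04886 = 0.9783
Step 3: BW = 50.6/(N * d/lambda) = 50.6/(33 * 0.9783) = 1.57

1.57 deg


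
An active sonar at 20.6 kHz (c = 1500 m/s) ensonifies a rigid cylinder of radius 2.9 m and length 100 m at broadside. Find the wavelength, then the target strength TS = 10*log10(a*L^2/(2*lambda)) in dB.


Step 1: lambda = c/f = 1500/20600 = 0.07282 m
Step 2: TS = 10*log10(a*L^2/(2*lambda)) = 10*log10(2.9*100^2/(2*0.07282)) = 52.99

52.99 dB


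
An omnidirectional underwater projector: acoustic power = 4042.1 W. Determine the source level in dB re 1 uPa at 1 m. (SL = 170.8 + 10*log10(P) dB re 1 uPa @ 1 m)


SL = 170.8 + 10*log10(4042.1) = 170.8 + 36.07 = 206.87

206.87 dB


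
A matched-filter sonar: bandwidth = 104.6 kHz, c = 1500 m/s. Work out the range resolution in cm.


0.72 cm


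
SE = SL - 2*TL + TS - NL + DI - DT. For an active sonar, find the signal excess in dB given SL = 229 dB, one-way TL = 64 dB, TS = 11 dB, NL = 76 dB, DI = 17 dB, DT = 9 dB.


SE = SL - 2*TL + TS - NL + DI - DT = 229 - 2*64 + (11) - 76 + 17 - 9 = 44

44 dB


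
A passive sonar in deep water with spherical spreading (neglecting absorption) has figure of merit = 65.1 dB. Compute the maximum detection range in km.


At max range FOM = TL, so 20*log10(R) = 65.1
R = 10^(65.1/20) = 1798.87 m = 1.8 km

1.8 km


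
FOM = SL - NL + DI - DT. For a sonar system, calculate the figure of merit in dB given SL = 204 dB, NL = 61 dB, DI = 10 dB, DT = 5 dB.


148 dB


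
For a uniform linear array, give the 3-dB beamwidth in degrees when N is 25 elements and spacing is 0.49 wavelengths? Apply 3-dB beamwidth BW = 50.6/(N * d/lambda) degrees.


BW = 50.6 / (25 * 0.49) = 50.6 / 12.25 = 4.13

4.13 deg


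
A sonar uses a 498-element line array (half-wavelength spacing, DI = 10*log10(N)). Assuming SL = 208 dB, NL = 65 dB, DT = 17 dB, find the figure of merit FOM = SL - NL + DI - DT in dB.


Step 1: DI = 10*log10(498) = 26.97 dB
Step 2: FOM = SL - NL + DI - DT = 208 - 65 + 26.97 - 17 = 152.97

152.97 dB


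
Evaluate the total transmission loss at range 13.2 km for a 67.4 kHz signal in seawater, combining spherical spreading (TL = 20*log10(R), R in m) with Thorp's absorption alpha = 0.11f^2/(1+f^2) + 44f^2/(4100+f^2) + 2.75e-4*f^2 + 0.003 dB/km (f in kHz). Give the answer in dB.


Step 1 (Thorp): alpha = 0.11*4542.76/(1+4542.76) + 44*4542.76/(4100+4542.76) + 2.75e-4*4542.76 + 0.003 = 24.4893 dB/km
Step 2: TL_spread = 20*log10(13200) = 82.41 dB
Step 3: TL_abs = alpha*R = 24.4893 * 13.2 = 323.26 dB
Step 4: TL_total = 82.41 + 323.26 = 405.67

405.67 dB


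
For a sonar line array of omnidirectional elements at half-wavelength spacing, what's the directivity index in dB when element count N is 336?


DI = 10*log10(336) = 25.26

25.26 dB


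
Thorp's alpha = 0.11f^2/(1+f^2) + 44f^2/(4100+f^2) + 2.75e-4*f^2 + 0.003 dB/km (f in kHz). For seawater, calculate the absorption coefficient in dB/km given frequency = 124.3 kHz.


39.134 dB/km


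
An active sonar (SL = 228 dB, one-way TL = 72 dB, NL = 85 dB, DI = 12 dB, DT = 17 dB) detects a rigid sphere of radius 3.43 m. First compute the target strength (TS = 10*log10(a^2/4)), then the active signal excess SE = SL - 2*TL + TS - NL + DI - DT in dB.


Step 1: TS = 10*log10(3.43^2/4) = 4.69 dB
Step 2: SE = SL - 2*TL + TS - NL + DI - DT = 228 - 2*72 + (4.69) - 85 + 12 - 17 = -1.31

-1.31 dB


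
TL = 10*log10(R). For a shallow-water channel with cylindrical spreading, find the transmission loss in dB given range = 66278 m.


TL = 10*log10(66278) = 48.21

48.21 dB


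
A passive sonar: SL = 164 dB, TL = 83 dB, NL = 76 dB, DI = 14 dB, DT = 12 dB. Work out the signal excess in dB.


SE = SL - TL - NL + DI - DT = 164 - 83 - 76 + 14 - 12 = 7

7 dB


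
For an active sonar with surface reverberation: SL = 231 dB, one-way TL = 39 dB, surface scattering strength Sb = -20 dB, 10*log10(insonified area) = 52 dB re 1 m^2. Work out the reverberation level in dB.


RL = SL - 2*TL + Sb + 10*log10(A) = 231 - 2*39 + (-20) + 52 = 185

185 dB


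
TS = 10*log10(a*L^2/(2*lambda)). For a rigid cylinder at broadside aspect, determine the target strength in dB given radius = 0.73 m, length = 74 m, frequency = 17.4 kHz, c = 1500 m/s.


43.65 dB


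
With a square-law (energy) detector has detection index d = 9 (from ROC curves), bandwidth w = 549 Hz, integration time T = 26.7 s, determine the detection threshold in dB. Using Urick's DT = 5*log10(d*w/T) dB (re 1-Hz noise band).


DT = 5*log10(d*w/T) = 5*log10(9 * 549 / 26.7) = 5*log10(185.06) = 11.34

11.34 dB


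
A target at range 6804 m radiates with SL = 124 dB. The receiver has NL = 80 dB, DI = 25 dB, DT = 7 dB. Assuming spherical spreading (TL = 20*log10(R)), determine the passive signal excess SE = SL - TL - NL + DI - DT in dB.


Step 1: TL = 20*log10(6804) = 76.66 dB
Step 2: SE = 124 - 76.66 - 80 + 25 - 7 = -14.66

-14.66 dB


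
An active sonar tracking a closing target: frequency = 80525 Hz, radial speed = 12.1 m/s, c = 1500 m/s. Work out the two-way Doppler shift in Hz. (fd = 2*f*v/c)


fd = 2*f*v/c = 2 * 80525 * 12.1 / 1500 = 1299.14

1299.14 Hz


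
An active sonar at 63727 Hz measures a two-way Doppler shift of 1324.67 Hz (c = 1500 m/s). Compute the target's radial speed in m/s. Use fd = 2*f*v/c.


From fd = 2*f*v/c, v = c*fd/(2*f) = 1500 * 1324.67 / (2*63727) = 15.59

15.59 m/s


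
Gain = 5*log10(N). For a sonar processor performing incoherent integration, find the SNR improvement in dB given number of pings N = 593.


Gain = 5*log10(593) = 13.87

13.87 dB


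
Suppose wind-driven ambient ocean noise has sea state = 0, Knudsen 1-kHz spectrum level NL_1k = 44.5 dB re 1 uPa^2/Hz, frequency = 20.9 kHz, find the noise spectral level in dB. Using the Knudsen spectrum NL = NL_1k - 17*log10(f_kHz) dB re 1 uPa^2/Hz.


NL = NL_1k - 17*log10(f_kHz) = 44.5 - 17*log10(20.9) = 44.5 - (22.44) = 22.06

22.06 dB


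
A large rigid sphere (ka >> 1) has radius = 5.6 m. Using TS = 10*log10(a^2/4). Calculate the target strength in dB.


TS = 10*log10(5.6^2 / 4) = 10*log10(7.84) = 8.94

8.94 dB


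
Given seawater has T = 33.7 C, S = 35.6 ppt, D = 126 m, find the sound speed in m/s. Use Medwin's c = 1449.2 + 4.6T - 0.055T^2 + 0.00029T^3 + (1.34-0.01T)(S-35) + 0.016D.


c = 1449.2 + 4.6*33.7 - 0.055*33.7^2 + 0.00029*33.7^3 + (1.34 - 0.01*33.7)*(35.6 - 35) + 0.016*126 = 1555.47

1555.47 m/s


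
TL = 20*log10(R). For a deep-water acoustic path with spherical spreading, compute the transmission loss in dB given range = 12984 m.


TL = 20*log10(12984) = 82.27

82.27 dB


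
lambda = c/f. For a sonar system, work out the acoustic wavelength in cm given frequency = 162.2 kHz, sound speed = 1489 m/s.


0.92 cm


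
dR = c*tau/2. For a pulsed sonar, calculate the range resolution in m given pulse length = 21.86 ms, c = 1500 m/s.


16.395 m


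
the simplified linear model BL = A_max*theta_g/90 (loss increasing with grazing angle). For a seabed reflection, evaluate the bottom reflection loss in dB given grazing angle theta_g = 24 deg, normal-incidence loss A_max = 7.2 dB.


BL = A_max * theta_g / 90 = 7.2 * 24 / 90 = 1.92

1.92 dB


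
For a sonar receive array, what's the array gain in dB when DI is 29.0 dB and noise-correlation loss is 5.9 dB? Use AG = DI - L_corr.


23.1 dB


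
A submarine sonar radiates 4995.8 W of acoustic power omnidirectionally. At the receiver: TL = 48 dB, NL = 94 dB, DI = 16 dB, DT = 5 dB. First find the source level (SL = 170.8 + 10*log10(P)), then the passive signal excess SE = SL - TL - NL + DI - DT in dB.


Step 1: SL = 170.8 + 10*log10(4995.8) = 207.79 dB
Step 2: SE = SL - TL - NL + DI - DT = 207.79 - 48 - 94 + 16 - 5 = 76.79

76.79 dB


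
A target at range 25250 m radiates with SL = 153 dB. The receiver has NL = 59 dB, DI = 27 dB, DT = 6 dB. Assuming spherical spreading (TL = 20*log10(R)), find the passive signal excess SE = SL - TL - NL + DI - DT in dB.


26.95 dB


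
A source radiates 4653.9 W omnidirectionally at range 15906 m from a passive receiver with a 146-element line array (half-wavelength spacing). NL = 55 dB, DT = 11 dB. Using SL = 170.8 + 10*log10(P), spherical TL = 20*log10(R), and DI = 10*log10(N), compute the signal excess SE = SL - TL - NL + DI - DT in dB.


79.09 dB


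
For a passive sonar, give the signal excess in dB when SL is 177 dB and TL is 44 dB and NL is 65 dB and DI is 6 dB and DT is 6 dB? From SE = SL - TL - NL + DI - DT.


68 dB


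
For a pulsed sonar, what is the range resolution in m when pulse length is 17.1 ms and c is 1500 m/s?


12.825 m


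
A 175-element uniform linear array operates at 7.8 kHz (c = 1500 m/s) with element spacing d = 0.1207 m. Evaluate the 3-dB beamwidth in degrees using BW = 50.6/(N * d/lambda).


Step 1: lambda = 1500/7800 = 0.19231 m
Step 2: d/lambda = 0.1207/0.19231 = 0.6276
Step 3: BW = 50.6/(N * d/lambda) = 50.6/(175 * 0.6276) = 0.46

0.46 deg


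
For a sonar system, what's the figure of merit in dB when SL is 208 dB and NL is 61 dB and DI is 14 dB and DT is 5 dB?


FOM = SL - NL + DI - DT = 208 - 61 + 14 - 5 = 156

156 dB


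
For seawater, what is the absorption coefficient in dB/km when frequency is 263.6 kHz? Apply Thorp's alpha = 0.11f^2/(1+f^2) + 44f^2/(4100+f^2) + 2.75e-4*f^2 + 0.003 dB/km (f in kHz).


60.77 dB/km


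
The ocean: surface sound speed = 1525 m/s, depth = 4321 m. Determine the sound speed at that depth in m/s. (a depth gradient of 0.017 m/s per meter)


c = 1525 + 0.017 * 4321 = 1598.457

1598.457 m/s


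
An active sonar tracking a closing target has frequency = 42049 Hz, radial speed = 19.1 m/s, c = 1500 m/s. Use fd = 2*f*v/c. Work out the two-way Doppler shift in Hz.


1070.85 Hz


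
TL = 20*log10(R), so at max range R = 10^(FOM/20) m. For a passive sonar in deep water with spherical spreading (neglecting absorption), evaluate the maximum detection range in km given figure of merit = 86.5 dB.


At max range FOM = TL, so 20*log10(R) = 86.5
R = 10^(86.5/20) = 21134.89 m = 21.13 km

21.13 km


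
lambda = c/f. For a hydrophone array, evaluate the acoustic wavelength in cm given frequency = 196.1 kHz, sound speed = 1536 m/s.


lambda = c/f = 1536 / 196100 = 0.0078 m = 0.78 cm

0.78 cm


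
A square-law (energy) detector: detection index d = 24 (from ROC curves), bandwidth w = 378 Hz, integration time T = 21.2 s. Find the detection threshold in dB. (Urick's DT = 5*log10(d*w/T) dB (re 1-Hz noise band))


13.16 dB


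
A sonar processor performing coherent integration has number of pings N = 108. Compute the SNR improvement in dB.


Gain = 10*log10(108) = 20.33

20.33 dB


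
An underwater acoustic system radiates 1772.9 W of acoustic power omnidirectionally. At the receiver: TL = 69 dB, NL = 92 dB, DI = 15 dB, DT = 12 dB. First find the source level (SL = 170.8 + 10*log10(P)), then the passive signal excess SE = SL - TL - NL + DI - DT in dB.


Step 1: SL = 170.8 + 10*log10(1772.9) = 203.29 dB
Step 2: SE = SL - TL - NL + DI - DT = 203.29 - 69 - 92 + 15 - 12 = 45.29

45.29 dB


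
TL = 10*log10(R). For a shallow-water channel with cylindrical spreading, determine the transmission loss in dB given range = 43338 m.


TL = 10*log10(43338) = 46.37

46.37 dB


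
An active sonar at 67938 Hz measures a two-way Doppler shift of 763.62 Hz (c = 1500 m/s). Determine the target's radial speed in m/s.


From fd = 2*f*v/c, v = c*fd/(2*f) = 1500 * 763.62 / (2*67938) = 8.43

8.43 m/s


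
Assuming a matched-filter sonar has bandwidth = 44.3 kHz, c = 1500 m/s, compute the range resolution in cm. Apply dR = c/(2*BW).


1.69 cm


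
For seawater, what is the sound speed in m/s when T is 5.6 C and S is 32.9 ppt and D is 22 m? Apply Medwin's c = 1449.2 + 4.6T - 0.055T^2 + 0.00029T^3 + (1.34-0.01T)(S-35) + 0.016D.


c = 1449.2 + 4.6*5.6 - 0.055*5.6^2 + 0.00029*5.6^3 + (1.34 - 0.01*5.6)*(32.9 - 35) + 0.016*22 = 1470.94

1470.94 m/s


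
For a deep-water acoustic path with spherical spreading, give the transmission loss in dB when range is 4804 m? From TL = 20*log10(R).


TL = 20*log10(4804) = 73.63

73.63 dB


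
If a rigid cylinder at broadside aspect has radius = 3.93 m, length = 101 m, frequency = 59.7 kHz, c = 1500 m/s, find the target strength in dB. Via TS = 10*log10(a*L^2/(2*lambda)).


lambda = 1500/59700 = 0.02513 m
TS = 10*log10(3.93*101^2/(2*0.02513)) = 59.02

59.02 dB


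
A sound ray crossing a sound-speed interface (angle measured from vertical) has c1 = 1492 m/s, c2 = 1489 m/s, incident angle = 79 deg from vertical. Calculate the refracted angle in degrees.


78.42 deg


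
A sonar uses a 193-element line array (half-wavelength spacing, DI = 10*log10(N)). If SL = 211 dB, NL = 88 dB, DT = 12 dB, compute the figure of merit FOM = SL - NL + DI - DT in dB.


Step 1: DI = 10*log10(193) = 22.86 dB
Step 2: FOM = SL - NL + DI - DT = 211 - 88 + 22.86 - 12 = 133.86

133.86 dB


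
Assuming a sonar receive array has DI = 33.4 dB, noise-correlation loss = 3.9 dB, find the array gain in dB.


AG = DI - L_corr = 33.4 - 3.9 = 29.5

29.5 dB


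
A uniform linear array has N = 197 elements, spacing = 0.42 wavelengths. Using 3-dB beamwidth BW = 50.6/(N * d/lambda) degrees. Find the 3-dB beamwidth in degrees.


BW = 50.6 / (197 * 0.42) = 50.6 / 82.74 = 0.61

0.61 deg


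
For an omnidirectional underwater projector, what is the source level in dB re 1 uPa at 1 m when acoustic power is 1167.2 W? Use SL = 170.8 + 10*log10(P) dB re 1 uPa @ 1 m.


SL = 170.8 + 10*log10(1167.2) = 170.8 + 30.67 = 201.47

201.47 dB


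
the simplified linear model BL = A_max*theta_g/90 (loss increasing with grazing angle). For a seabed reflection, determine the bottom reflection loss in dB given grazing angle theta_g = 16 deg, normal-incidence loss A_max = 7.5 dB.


BL = A_max * theta_g / 90 = 7.5 * 16 / 90 = 1.33

1.33 dB


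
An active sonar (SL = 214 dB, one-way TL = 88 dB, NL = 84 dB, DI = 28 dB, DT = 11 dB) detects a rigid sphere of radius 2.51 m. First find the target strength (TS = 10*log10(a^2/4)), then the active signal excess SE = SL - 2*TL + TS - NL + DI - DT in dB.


Step 1: TS = 10*log10(2.51^2/4) = 1.97 dB
Step 2: SE = SL - 2*TL + TS - NL + DI - DT = 214 - 2*88 + (1.97) - 84 + 28 - 11 = -27.03

-27.03 dB


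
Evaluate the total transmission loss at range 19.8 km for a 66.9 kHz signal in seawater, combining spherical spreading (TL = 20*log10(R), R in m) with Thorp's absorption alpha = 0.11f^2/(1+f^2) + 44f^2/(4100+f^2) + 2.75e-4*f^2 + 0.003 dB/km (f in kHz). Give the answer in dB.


567.22 dB


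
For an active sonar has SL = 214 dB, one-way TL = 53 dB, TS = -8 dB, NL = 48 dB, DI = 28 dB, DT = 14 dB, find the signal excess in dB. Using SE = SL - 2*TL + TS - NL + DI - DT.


SE = SL - 2*TL + TS - NL + DI - DT = 214 - 2*53 + (-8) - 48 + 28 - 14 = 66

66 dB


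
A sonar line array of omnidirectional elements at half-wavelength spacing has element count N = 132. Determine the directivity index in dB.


DI = 10*log10(132) = 21.21

21.21 dB


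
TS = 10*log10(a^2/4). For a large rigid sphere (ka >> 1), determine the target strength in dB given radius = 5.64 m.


TS = 10*log10(5.64^2 / 4) = 10*log10(7.9524) = 9.0

9.0 dB


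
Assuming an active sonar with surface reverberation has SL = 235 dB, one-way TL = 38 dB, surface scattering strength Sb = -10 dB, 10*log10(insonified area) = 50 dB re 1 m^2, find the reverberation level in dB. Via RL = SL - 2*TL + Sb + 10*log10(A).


RL = SL - 2*TL + Sb + 10*log10(A) = 235 - 2*38 + (-10) + 50 = 199

199 dB


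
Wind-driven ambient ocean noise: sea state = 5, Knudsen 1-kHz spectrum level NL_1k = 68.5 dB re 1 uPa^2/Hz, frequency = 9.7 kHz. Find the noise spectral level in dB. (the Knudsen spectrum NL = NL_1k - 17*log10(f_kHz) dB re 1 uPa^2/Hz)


NL = NL_1k - 17*log10(f_kHz) = 68.5 - 17*log10(9.7) = 68.5 - (16.78) = 51.72

51.72 dB


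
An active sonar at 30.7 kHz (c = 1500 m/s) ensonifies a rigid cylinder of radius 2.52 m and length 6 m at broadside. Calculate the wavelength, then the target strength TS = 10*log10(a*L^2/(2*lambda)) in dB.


Step 1: lambda = c/f = 1500/30700 = 0.04886 m
Step 2: TS = 10*log10(a*L^2/(2*lambda)) = 10*log10(2.52*6^2/(2*0.04886)) = 29.68

29.68 dB


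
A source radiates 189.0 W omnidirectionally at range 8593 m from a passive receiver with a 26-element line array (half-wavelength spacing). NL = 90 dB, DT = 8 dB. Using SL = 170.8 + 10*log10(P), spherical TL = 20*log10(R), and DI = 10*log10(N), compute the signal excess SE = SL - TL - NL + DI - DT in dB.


31.03 dB


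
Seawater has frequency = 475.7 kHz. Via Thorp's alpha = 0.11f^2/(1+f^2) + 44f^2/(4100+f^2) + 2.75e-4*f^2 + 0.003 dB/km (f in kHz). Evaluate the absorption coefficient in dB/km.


f^2 = 226290.49
alpha = 0.11*226290.49/(1+226290.49) + 44*226290.49/(4100+226290.49) + 2.75e-4*226290.49 + 0.003 = 105.56

105.56 dB/km


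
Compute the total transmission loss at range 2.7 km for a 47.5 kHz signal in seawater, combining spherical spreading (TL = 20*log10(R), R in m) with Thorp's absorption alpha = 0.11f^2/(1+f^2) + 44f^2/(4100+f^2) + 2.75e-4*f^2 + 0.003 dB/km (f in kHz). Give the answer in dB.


112.78 dB


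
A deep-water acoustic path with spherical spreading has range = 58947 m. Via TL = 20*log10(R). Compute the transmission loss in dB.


TL = 20*log10(58947) = 95.41

95.41 dB


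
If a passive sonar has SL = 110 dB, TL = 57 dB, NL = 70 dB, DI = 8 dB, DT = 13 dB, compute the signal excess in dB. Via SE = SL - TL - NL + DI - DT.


SE = SL - TL - NL + DI - DT = 110 - 57 - 70 + 8 - 13 = -22

-22 dB


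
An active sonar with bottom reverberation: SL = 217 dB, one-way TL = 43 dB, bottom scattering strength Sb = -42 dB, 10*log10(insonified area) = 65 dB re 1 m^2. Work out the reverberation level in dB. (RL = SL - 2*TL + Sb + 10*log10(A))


RL = SL - 2*TL + Sb + 10*log10(A) = 217 - 2*43 + (-42) + 65 = 154

154 dB
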